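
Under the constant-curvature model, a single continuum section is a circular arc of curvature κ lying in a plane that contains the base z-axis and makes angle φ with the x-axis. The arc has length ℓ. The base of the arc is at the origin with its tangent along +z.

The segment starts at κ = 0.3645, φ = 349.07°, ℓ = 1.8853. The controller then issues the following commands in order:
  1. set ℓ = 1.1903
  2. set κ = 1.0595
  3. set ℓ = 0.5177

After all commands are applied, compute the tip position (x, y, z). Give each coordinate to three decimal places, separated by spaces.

0.136 -0.026 0.492

initial: κ=0.3645, φ=349.07°, ℓ=1.8853
cmd 1: set ℓ=1.1903 → (κ,φ,ℓ)=(0.3645,349.07°,1.1903) → tip=(0.2496,-0.0482,1.1533)
cmd 2: set κ=1.0595 → (κ,φ,ℓ)=(1.0595,349.07°,1.1903) → tip=(0.6443,-0.1244,0.8989)
cmd 3: set ℓ=0.5177 → (κ,φ,ℓ)=(1.0595,349.07°,0.5177) → tip=(0.1359,-0.0263,0.4921)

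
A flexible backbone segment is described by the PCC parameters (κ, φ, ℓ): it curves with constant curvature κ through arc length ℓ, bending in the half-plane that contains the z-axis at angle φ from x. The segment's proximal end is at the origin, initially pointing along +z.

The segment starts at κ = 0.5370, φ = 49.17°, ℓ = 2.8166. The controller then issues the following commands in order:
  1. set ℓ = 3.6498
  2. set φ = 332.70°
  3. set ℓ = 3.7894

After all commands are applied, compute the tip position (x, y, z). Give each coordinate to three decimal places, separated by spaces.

2.396 -1.236 1.665

initial: κ=0.5370, φ=49.17°, ℓ=2.8166
cmd 1: set ℓ=3.6498 → (κ,φ,ℓ)=(0.5370,49.17°,3.6498) → tip=(1.6795,1.9436,1.7230)
cmd 2: set φ=332.70° → (κ,φ,ℓ)=(0.5370,332.70°,3.6498) → tip=(2.2826,-1.1781,1.7230)
cmd 3: set ℓ=3.7894 → (κ,φ,ℓ)=(0.5370,332.70°,3.7894) → tip=(2.3955,-1.2364,1.6652)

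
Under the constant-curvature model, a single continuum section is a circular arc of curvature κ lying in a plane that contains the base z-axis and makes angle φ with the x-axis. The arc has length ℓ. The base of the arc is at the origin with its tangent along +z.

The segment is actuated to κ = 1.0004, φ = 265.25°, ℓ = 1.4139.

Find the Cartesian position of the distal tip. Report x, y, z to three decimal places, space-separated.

θ = κ·ℓ = 1.0004 × 1.4139 = 1.41447 rad
ρ = (1 − cos θ)/κ = (1 − 0.15569)/1.0004 = 0.84397
z = sin θ / κ = 0.98781/1.0004 = 0.98741
x = ρ cos φ = 0.84397 × cos(265.25°) = -0.06989
y = ρ sin φ = 0.84397 × sin(265.25°) = -0.84107

-0.070 -0.841 0.987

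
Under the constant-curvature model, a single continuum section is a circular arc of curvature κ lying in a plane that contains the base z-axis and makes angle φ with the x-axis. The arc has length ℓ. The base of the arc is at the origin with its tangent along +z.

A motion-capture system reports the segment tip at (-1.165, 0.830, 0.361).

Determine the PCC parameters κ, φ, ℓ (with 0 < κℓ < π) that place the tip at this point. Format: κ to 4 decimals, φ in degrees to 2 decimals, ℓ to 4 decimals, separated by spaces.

1.3145 144.53 2.0139

ρ = √(x²+y²) = √(-1.165² + 0.830²) = 1.43043
φ = atan2(y, x) mod 360° = atan2(0.830, -1.165) = 144.5322°
|p|² = ρ² + z² = 1.43043² + 0.361² = 2.17645
κ = 2ρ / |p|² = 2×1.43043 / 2.17645 = 1.31446
θ = 2·atan2(ρ, z) = 2·atan2(1.43043, 0.361) = 2.64717 rad
ℓ = θ/κ = 2.64717/1.31446 = 2.01388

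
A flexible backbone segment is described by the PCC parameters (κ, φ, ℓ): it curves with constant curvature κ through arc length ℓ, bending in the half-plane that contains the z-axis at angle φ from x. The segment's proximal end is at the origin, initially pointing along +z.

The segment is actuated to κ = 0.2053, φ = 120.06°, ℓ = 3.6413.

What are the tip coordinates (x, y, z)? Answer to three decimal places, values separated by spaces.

θ = κ·ℓ = 0.2053 × 3.6413 = 0.74756 rad
ρ = (1 − cos θ)/κ = (1 − 0.73335)/0.2053 = 1.29883
z = sin θ / κ = 0.67985/0.2053 = 3.31150
x = ρ cos φ = 1.29883 × cos(120.06°) = -0.65059
y = ρ sin φ = 1.29883 × sin(120.06°) = 1.12414

-0.651 1.124 3.311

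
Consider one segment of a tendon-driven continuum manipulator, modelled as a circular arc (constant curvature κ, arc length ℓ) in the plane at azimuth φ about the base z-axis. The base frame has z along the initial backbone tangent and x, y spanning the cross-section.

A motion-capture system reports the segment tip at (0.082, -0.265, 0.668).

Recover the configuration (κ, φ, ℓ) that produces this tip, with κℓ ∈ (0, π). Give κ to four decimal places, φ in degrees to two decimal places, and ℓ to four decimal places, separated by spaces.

ρ = √(x²+y²) = √(0.082² + -0.265²) = 0.27740
φ = atan2(y, x) mod 360° = atan2(-0.265, 0.082) = 287.1938°
|p|² = ρ² + z² = 0.27740² + 0.668² = 0.52317
κ = 2ρ / |p|² = 2×0.27740 / 0.52317 = 1.06044
θ = 2·atan2(ρ, z) = 2·atan2(0.27740, 0.668) = 0.78719 rad
ℓ = θ/κ = 0.78719/1.06044 = 0.74233

1.0604 287.19 0.7423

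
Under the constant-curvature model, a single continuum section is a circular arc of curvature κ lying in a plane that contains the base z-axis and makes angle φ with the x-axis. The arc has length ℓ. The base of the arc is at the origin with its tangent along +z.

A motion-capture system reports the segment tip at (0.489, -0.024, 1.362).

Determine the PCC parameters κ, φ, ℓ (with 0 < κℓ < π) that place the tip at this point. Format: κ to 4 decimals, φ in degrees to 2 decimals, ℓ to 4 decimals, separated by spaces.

ρ = √(x²+y²) = √(0.489² + -0.024²) = 0.48959
φ = atan2(y, x) mod 360° = atan2(-0.024, 0.489) = 357.1902°
|p|² = ρ² + z² = 0.48959² + 1.362² = 2.09474
κ = 2ρ / |p|² = 2×0.48959 / 2.09474 = 0.46745
θ = 2·atan2(ρ, z) = 2·atan2(0.48959, 1.362) = 0.69016 rad
ℓ = θ/κ = 0.69016/0.46745 = 1.47645

0.4674 357.19 1.4765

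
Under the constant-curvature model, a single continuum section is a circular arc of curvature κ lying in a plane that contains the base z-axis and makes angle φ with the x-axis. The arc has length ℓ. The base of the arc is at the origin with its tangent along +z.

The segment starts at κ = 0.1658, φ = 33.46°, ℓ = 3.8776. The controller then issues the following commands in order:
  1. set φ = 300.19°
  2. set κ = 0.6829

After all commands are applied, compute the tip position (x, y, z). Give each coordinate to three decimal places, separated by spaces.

initial: κ=0.1658, φ=33.46°, ℓ=3.8776
cmd 1: set φ=300.19° → (κ,φ,ℓ)=(0.1658,300.19°,3.8776) → tip=(0.6055,-1.0408,3.6159)
cmd 2: set κ=0.6829 → (κ,φ,ℓ)=(0.6829,300.19°,3.8776) → tip=(1.3849,-2.3804,0.6938)

1.385 -2.380 0.694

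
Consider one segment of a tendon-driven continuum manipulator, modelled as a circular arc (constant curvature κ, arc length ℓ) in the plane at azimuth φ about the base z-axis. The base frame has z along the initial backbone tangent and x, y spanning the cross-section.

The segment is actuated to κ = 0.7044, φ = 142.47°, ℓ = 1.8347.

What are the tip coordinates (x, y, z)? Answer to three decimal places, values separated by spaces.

-0.816 0.627 1.365

θ = κ·ℓ = 0.7044 × 1.8347 = 1.29236 rad
ρ = (1 − cos θ)/κ = (1 − 0.27485)/0.7044 = 1.02946
z = sin θ / κ = 0.96149/0.7044 = 1.36497
x = ρ cos φ = 1.02946 × cos(142.47°) = -0.81640
y = ρ sin φ = 1.02946 × sin(142.47°) = 0.62712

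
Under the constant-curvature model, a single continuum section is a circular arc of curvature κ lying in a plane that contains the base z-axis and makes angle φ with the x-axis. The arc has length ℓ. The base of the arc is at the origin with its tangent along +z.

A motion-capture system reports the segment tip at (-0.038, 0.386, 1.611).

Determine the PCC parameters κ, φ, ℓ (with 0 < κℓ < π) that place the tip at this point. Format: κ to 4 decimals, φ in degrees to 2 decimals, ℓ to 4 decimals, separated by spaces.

0.2825 95.62 1.6726

ρ = √(x²+y²) = √(-0.038² + 0.386²) = 0.38787
φ = atan2(y, x) mod 360° = atan2(0.386, -0.038) = 95.6224°
|p|² = ρ² + z² = 0.38787² + 1.611² = 2.74576
κ = 2ρ / |p|² = 2×0.38787 / 2.74576 = 0.28252
θ = 2·atan2(ρ, z) = 2·atan2(0.38787, 1.611) = 0.47253 rad
ℓ = θ/κ = 0.47253/0.28252 = 1.67255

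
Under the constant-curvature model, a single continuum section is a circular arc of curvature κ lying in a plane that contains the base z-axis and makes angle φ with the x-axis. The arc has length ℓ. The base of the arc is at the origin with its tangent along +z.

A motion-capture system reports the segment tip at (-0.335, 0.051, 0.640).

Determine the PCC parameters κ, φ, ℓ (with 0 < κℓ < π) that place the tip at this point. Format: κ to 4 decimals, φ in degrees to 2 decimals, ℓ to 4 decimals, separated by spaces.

1.2923 171.34 0.7536

ρ = √(x²+y²) = √(-0.335² + 0.051²) = 0.33886
φ = atan2(y, x) mod 360° = atan2(0.051, -0.335) = 171.3438°
|p|² = ρ² + z² = 0.33886² + 0.640² = 0.52443
κ = 2ρ / |p|² = 2×0.33886 / 0.52443 = 1.29231
θ = 2·atan2(ρ, z) = 2·atan2(0.33886, 0.640) = 0.97389 rad
ℓ = θ/κ = 0.97389/1.29231 = 0.75360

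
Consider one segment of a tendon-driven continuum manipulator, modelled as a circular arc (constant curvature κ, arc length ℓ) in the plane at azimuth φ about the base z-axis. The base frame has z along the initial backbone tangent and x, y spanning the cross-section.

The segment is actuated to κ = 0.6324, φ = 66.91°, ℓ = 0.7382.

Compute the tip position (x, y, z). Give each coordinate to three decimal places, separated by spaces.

0.066 0.156 0.712

θ = κ·ℓ = 0.6324 × 0.7382 = 0.46684 rad
ρ = (1 − cos θ)/κ = (1 − 0.89300)/0.6324 = 0.16920
z = sin θ / κ = 0.45006/0.6324 = 0.71168
x = ρ cos φ = 0.16920 × cos(66.91°) = 0.06636
y = ρ sin φ = 0.16920 × sin(66.91°) = 0.15565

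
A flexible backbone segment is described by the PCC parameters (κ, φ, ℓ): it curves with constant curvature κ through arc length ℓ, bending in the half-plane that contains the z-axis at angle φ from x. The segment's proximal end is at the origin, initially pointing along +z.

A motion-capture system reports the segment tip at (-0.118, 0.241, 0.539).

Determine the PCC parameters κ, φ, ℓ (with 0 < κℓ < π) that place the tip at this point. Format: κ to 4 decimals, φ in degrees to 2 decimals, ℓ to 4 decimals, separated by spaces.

1.4804 116.09 0.6241

ρ = √(x²+y²) = √(-0.118² + 0.241²) = 0.26834
φ = atan2(y, x) mod 360° = atan2(0.241, -0.118) = 116.0876°
|p|² = ρ² + z² = 0.26834² + 0.539² = 0.36253
κ = 2ρ / |p|² = 2×0.26834 / 0.36253 = 1.48038
θ = 2·atan2(ρ, z) = 2·atan2(0.26834, 0.539) = 0.92384 rad
ℓ = θ/κ = 0.92384/1.48038 = 0.62406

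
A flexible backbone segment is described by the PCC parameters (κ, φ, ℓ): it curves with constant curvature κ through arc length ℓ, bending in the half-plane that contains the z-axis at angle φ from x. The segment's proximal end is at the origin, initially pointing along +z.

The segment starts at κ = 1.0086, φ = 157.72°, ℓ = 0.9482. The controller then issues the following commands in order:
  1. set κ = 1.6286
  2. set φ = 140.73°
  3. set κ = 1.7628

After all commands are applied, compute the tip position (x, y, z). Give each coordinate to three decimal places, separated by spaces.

-0.483 0.395 0.564

initial: κ=1.0086, φ=157.72°, ℓ=0.9482
cmd 1: set κ=1.6286 → (κ,φ,ℓ)=(1.6286,157.72°,0.9482) → tip=(-0.5531,0.2266,0.6138)
cmd 2: set φ=140.73° → (κ,φ,ℓ)=(1.6286,140.73°,0.9482) → tip=(-0.4627,0.3783,0.6138)
cmd 3: set κ=1.7628 → (κ,φ,ℓ)=(1.7628,140.73°,0.9482) → tip=(-0.4833,0.3952,0.5644)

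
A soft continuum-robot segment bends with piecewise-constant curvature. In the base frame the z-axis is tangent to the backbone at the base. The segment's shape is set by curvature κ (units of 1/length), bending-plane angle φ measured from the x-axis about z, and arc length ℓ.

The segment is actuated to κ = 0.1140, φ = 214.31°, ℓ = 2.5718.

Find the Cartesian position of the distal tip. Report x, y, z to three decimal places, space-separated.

θ = κ·ℓ = 0.1140 × 2.5718 = 0.29319 rad
ρ = (1 − cos θ)/κ = (1 − 0.95733)/0.1140 = 0.37431
z = sin θ / κ = 0.28900/0.1140 = 2.53511
x = ρ cos φ = 0.37431 × cos(214.31°) = -0.30918
y = ρ sin φ = 0.37431 × sin(214.31°) = -0.21099

-0.309 -0.211 2.535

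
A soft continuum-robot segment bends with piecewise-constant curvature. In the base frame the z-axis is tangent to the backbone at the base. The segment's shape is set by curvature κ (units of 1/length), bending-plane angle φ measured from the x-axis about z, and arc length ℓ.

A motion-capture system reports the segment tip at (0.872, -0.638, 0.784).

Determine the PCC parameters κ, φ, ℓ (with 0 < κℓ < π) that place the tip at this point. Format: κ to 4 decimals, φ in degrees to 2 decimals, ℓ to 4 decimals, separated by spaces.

ρ = √(x²+y²) = √(0.872² + -0.638²) = 1.08048
φ = atan2(y, x) mod 360° = atan2(-0.638, 0.872) = 323.8089°
|p|² = ρ² + z² = 1.08048² + 0.784² = 1.78208
κ = 2ρ / |p|² = 2×1.08048 / 1.78208 = 1.21260
θ = 2·atan2(ρ, z) = 2·atan2(1.08048, 0.784) = 1.88618 rad
ℓ = θ/κ = 1.88618/1.21260 = 1.55549

1.2126 323.81 1.5555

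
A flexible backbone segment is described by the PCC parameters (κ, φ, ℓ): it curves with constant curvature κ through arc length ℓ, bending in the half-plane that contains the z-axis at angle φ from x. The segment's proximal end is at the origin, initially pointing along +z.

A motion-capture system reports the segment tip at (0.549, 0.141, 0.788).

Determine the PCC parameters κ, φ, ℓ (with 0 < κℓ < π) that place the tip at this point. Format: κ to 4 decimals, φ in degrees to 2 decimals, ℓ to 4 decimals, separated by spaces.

1.2031 14.40 1.0366

ρ = √(x²+y²) = √(0.549² + 0.141²) = 0.56682
φ = atan2(y, x) mod 360° = atan2(0.141, 0.549) = 14.4040°
|p|² = ρ² + z² = 0.56682² + 0.788² = 0.94223
κ = 2ρ / |p|² = 2×0.56682 / 0.94223 = 1.20315
θ = 2·atan2(ρ, z) = 2·atan2(0.56682, 0.788) = 1.24714 rad
ℓ = θ/κ = 1.24714/1.20315 = 1.03657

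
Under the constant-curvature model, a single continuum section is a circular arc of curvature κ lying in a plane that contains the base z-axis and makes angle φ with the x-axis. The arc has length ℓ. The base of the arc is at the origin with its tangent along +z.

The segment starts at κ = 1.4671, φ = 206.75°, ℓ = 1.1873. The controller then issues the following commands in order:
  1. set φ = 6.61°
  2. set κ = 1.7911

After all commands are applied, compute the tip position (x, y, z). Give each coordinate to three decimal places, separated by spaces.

0.847 0.098 0.474

initial: κ=1.4671, φ=206.75°, ℓ=1.1873
cmd 1: set φ=6.61° → (κ,φ,ℓ)=(1.4671,6.61°,1.1873) → tip=(0.7924,0.0918,0.6717)
cmd 2: set κ=1.7911 → (κ,φ,ℓ)=(1.7911,6.61°,1.1873) → tip=(0.8472,0.0982,0.4743)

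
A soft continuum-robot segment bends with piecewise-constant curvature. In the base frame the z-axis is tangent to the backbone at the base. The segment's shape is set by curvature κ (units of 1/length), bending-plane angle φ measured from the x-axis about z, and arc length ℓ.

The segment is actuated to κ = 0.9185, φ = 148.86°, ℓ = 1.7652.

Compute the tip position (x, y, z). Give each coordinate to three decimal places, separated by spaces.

-0.979 0.591 1.087

θ = κ·ℓ = 0.9185 × 1.7652 = 1.62134 rad
ρ = (1 − cos θ)/κ = (1 − -0.05052)/0.9185 = 1.14373
z = sin θ / κ = 0.99872/0.9185 = 1.08734
x = ρ cos φ = 1.14373 × cos(148.86°) = -0.97893
y = ρ sin φ = 1.14373 × sin(148.86°) = 0.59146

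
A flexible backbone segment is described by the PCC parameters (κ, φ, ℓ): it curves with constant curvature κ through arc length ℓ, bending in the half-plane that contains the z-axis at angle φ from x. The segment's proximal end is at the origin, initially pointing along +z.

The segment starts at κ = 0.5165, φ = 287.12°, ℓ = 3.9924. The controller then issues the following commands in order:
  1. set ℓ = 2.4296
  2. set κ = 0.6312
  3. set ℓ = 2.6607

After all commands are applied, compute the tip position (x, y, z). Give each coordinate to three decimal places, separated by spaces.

0.517 -1.678 1.575

initial: κ=0.5165, φ=287.12°, ℓ=3.9924
cmd 1: set ℓ=2.4296 → (κ,φ,ℓ)=(0.5165,287.12°,2.4296) → tip=(0.3929,-1.2755,1.8403)
cmd 2: set κ=0.6312 → (κ,φ,ℓ)=(0.6312,287.12°,2.4296) → tip=(0.4490,-1.4577,1.5832)
cmd 3: set ℓ=2.6607 → (κ,φ,ℓ)=(0.6312,287.12°,2.6607) → tip=(0.5169,-1.6782,1.5749)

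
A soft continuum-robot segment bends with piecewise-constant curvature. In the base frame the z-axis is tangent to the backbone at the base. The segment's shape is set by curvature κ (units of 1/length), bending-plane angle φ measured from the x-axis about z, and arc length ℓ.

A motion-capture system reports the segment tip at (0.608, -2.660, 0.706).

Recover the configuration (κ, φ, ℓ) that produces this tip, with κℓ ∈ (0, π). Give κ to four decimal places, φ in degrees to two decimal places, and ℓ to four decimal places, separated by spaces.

0.6870 282.88 3.8359

ρ = √(x²+y²) = √(0.608² + -2.660²) = 2.72860
φ = atan2(y, x) mod 360° = atan2(-2.660, 0.608) = 282.8750°
|p|² = ρ² + z² = 2.72860² + 0.706² = 7.94370
κ = 2ρ / |p|² = 2×2.72860 / 7.94370 = 0.68698
θ = 2·atan2(ρ, z) = 2·atan2(2.72860, 0.706) = 2.63522 rad
ℓ = θ/κ = 2.63522/0.68698 = 3.83592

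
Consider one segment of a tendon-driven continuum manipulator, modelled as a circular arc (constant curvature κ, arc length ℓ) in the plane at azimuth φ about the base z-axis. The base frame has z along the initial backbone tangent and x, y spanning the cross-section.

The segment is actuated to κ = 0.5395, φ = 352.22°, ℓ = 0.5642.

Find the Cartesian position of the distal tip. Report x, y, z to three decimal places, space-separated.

θ = κ·ℓ = 0.5395 × 0.5642 = 0.30439 rad
ρ = (1 − cos θ)/κ = (1 − 0.95403)/0.5395 = 0.08521
z = sin θ / κ = 0.29971/0.5395 = 0.55553
x = ρ cos φ = 0.08521 × cos(352.22°) = 0.08442
y = ρ sin φ = 0.08521 × sin(352.22°) = -0.01153

0.084 -0.012 0.556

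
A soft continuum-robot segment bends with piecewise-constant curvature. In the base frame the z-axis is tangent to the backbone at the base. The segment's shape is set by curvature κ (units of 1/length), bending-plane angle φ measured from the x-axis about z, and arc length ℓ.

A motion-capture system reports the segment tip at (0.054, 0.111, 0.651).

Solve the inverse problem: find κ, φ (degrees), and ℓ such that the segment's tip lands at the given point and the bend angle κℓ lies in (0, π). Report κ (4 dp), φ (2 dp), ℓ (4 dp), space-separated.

0.5623 64.06 0.6665

ρ = √(x²+y²) = √(0.054² + 0.111²) = 0.12344
φ = atan2(y, x) mod 360° = atan2(0.111, 0.054) = 64.0577°
|p|² = ρ² + z² = 0.12344² + 0.651² = 0.43904
κ = 2ρ / |p|² = 2×0.12344 / 0.43904 = 0.56231
θ = 2·atan2(ρ, z) = 2·atan2(0.12344, 0.651) = 0.37478 rad
ℓ = θ/κ = 0.37478/0.56231 = 0.66649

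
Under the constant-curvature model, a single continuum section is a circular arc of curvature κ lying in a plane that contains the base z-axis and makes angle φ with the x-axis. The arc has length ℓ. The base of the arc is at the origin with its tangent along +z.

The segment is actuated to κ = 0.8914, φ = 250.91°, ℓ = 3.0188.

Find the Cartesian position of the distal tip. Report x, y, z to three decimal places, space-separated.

θ = κ·ℓ = 0.8914 × 3.0188 = 2.69096 rad
ρ = (1 − cos θ)/κ = (1 − -0.90017)/0.8914 = 2.13167
z = sin θ / κ = 0.43554/0.8914 = 0.48860
x = ρ cos φ = 2.13167 × cos(250.91°) = -0.69717
y = ρ sin φ = 2.13167 × sin(250.91°) = -2.01444

-0.697 -2.014 0.489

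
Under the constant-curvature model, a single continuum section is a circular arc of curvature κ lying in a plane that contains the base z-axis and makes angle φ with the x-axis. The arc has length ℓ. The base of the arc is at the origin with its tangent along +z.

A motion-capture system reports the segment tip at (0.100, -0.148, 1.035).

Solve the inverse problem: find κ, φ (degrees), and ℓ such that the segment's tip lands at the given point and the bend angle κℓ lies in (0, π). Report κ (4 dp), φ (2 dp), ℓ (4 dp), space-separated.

0.3238 304.05 1.0554

ρ = √(x²+y²) = √(0.100² + -0.148²) = 0.17862
φ = atan2(y, x) mod 360° = atan2(-0.148, 0.100) = 304.0459°
|p|² = ρ² + z² = 0.17862² + 1.035² = 1.10313
κ = 2ρ / |p|² = 2×0.17862 / 1.10313 = 0.32384
θ = 2·atan2(ρ, z) = 2·atan2(0.17862, 1.035) = 0.34179 rad
ℓ = θ/κ = 0.34179/0.32384 = 1.05543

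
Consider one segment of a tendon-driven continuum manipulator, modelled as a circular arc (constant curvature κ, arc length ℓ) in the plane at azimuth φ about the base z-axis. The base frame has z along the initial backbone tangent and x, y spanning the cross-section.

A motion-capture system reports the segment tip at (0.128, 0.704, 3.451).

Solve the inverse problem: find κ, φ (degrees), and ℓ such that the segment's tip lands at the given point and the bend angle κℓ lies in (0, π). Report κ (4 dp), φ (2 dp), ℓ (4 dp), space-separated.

0.1152 79.70 3.5491

ρ = √(x²+y²) = √(0.128² + 0.704²) = 0.71554
φ = atan2(y, x) mod 360° = atan2(0.704, 0.128) = 79.6952°
|p|² = ρ² + z² = 0.71554² + 3.451² = 12.42140
κ = 2ρ / |p|² = 2×0.71554 / 12.42140 = 0.11521
θ = 2·atan2(ρ, z) = 2·atan2(0.71554, 3.451) = 0.40889 rad
ℓ = θ/κ = 0.40889/0.11521 = 3.54907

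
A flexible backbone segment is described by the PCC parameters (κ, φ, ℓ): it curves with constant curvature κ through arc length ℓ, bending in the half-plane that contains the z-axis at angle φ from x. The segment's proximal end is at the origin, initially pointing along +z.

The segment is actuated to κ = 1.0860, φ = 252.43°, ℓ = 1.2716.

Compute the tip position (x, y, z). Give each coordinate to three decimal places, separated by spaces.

θ = κ·ℓ = 1.0860 × 1.2716 = 1.38096 rad
ρ = (1 − cos θ)/κ = (1 − 0.18870)/1.0860 = 0.74705
z = sin θ / κ = 0.98203/1.0860 = 0.90427
x = ρ cos φ = 0.74705 × cos(252.43°) = -0.22551
y = ρ sin φ = 0.74705 × sin(252.43°) = -0.71220

-0.226 -0.712 0.904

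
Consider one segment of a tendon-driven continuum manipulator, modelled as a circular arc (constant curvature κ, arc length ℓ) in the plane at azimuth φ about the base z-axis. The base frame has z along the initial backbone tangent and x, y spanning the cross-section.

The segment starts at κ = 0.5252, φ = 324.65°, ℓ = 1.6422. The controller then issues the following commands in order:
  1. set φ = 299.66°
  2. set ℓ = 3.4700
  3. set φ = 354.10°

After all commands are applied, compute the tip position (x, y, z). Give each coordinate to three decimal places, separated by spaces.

initial: κ=0.5252, φ=324.65°, ℓ=1.6422
cmd 1: set φ=299.66° → (κ,φ,ℓ)=(0.5252,299.66°,1.6422) → tip=(0.3293,-0.5782,1.4460)
cmd 2: set ℓ=3.4700 → (κ,φ,ℓ)=(0.5252,299.66°,3.4700) → tip=(1.1768,-2.0666,1.8441)
cmd 3: set φ=354.10° → (κ,φ,ℓ)=(0.5252,354.10°,3.4700) → tip=(2.3655,-0.2445,1.8441)

2.366 -0.244 1.844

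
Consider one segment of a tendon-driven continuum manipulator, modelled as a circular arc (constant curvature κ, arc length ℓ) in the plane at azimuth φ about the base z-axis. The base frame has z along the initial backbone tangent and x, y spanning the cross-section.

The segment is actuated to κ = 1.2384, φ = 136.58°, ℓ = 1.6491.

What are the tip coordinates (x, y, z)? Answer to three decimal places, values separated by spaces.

-0.853 0.807 0.719

θ = κ·ℓ = 1.2384 × 1.6491 = 2.04225 rad
ρ = (1 − cos θ)/κ = (1 − -0.45418)/1.2384 = 1.17424
z = sin θ / κ = 0.89091/1.2384 = 0.71940
x = ρ cos φ = 1.17424 × cos(136.58°) = -0.85289
y = ρ sin φ = 1.17424 × sin(136.58°) = 0.80710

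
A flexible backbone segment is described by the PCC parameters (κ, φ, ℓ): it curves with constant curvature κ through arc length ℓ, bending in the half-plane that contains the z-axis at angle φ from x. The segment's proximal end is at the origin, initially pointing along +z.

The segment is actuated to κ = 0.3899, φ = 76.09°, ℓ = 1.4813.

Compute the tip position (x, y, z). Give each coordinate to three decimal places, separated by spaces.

θ = κ·ℓ = 0.3899 × 1.4813 = 0.57756 rad
ρ = (1 − cos θ)/κ = (1 − 0.83780)/0.3899 = 0.41601
z = sin θ / κ = 0.54598/0.3899 = 1.40031
x = ρ cos φ = 0.41601 × cos(76.09°) = 0.10001
y = ρ sin φ = 0.41601 × sin(76.09°) = 0.40381

0.100 0.404 1.400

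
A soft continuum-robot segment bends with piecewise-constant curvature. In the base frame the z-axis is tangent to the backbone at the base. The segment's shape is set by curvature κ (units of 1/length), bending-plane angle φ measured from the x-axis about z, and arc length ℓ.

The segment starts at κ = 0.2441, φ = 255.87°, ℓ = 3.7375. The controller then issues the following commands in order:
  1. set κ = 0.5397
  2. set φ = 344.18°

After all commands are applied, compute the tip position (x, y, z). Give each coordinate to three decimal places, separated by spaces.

2.552 -0.723 1.671

initial: κ=0.2441, φ=255.87°, ℓ=3.7375
cmd 1: set κ=0.5397 → (κ,φ,ℓ)=(0.5397,255.87°,3.7375) → tip=(-0.6476,-2.5724,1.6714)
cmd 2: set φ=344.18° → (κ,φ,ℓ)=(0.5397,344.18°,3.7375) → tip=(2.5522,-0.7232,1.6714)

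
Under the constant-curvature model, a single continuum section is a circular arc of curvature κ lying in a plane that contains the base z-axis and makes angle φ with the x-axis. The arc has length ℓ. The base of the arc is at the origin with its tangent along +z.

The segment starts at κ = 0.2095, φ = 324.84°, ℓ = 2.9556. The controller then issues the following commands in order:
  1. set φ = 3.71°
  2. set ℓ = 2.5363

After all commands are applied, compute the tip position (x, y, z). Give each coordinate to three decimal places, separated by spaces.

initial: κ=0.2095, φ=324.84°, ℓ=2.9556
cmd 1: set φ=3.71° → (κ,φ,ℓ)=(0.2095,3.71°,2.9556) → tip=(0.8843,0.0573,2.7703)
cmd 2: set ℓ=2.5363 → (κ,φ,ℓ)=(0.2095,3.71°,2.5363) → tip=(0.6568,0.0426,2.4186)

0.657 0.043 2.419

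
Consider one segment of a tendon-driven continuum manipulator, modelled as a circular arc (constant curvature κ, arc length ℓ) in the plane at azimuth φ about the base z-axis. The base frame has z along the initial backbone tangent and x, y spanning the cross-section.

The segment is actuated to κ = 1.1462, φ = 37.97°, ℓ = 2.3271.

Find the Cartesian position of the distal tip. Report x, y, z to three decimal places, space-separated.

1.300 1.014 0.398

θ = κ·ℓ = 1.1462 × 2.3271 = 2.66732 rad
ρ = (1 − cos θ)/κ = (1 − -0.88963)/1.1462 = 1.64860
z = sin θ / κ = 0.45669/1.1462 = 0.39844
x = ρ cos φ = 1.64860 × cos(37.97°) = 1.29965
y = ρ sin φ = 1.64860 × sin(37.97°) = 1.01430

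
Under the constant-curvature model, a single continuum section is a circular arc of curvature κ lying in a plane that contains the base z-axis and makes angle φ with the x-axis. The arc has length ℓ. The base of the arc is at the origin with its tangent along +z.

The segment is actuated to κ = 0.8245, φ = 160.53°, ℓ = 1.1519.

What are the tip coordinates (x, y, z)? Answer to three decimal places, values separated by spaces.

θ = κ·ℓ = 0.8245 × 1.1519 = 0.94974 rad
ρ = (1 − cos θ)/κ = (1 − 0.58189)/0.8245 = 0.50710
z = sin θ / κ = 0.81327/0.8245 = 0.98637
x = ρ cos φ = 0.50710 × cos(160.53°) = -0.47811
y = ρ sin φ = 0.50710 × sin(160.53°) = 0.16902

-0.478 0.169 0.986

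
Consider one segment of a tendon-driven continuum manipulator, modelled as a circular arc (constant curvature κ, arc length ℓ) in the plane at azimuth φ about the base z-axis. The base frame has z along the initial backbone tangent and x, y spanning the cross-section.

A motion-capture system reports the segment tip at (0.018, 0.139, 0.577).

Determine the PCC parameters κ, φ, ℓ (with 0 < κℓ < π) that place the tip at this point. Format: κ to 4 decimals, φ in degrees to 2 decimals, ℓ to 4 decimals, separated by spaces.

0.7951 82.62 0.5994

ρ = √(x²+y²) = √(0.018² + 0.139²) = 0.14016
φ = atan2(y, x) mod 360° = atan2(0.139, 0.018) = 82.6215°
|p|² = ρ² + z² = 0.14016² + 0.577² = 0.35257
κ = 2ρ / |p|² = 2×0.14016 / 0.35257 = 0.79507
θ = 2·atan2(ρ, z) = 2·atan2(0.14016, 0.577) = 0.47659 rad
ℓ = θ/κ = 0.47659/0.79507 = 0.59944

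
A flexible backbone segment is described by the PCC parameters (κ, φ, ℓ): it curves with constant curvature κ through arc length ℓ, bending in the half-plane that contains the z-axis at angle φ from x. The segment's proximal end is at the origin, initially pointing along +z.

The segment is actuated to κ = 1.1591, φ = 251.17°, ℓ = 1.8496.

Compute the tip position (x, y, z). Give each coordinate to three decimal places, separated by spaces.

-0.429 -1.259 0.725

θ = κ·ℓ = 1.1591 × 1.8496 = 2.14387 rad
ρ = (1 − cos θ)/κ = (1 − -0.54222)/1.1591 = 1.33053
z = sin θ / κ = 0.84024/1.1591 = 0.72491
x = ρ cos φ = 1.33053 × cos(251.17°) = -0.42944
y = ρ sin φ = 1.33053 × sin(251.17°) = -1.25932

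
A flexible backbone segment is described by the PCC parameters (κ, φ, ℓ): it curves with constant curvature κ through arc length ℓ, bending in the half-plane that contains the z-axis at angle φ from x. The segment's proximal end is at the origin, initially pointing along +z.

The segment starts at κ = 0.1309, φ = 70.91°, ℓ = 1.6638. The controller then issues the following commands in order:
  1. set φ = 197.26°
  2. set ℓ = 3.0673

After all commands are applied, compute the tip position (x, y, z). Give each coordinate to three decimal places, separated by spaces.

-0.580 -0.180 2.986

initial: κ=0.1309, φ=70.91°, ℓ=1.6638
cmd 1: set φ=197.26° → (κ,φ,ℓ)=(0.1309,197.26°,1.6638) → tip=(-0.1723,-0.0535,1.6507)
cmd 2: set ℓ=3.0673 → (κ,φ,ℓ)=(0.1309,197.26°,3.0673) → tip=(-0.5802,-0.1803,2.9855)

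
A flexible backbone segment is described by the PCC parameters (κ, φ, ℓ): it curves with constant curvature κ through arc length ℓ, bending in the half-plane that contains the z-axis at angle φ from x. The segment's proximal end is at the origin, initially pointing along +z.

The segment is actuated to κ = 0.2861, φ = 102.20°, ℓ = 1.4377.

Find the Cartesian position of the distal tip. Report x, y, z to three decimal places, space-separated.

-0.062 0.285 1.398

θ = κ·ℓ = 0.2861 × 1.4377 = 0.41133 rad
ρ = (1 − cos θ)/κ = (1 − 0.91659)/0.2861 = 0.29154
z = sin θ / κ = 0.39983/0.2861 = 1.39750
x = ρ cos φ = 0.29154 × cos(102.20°) = -0.06161
y = ρ sin φ = 0.29154 × sin(102.20°) = 0.28495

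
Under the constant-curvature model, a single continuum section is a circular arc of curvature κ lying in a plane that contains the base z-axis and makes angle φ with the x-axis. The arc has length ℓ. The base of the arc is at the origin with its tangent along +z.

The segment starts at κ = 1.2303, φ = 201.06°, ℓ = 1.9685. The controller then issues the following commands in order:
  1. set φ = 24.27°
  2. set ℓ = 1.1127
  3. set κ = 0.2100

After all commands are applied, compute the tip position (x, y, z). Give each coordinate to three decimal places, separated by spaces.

0.118 0.053 1.103

initial: κ=1.2303, φ=201.06°, ℓ=1.9685
cmd 1: set φ=24.27° → (κ,φ,ℓ)=(1.2303,24.27°,1.9685) → tip=(1.2982,0.5853,0.5358)
cmd 2: set ℓ=1.1127 → (κ,φ,ℓ)=(1.2303,24.27°,1.1127) → tip=(0.5924,0.2671,0.7963)
cmd 3: set κ=0.2100 → (κ,φ,ℓ)=(0.2100,24.27°,1.1127) → tip=(0.1180,0.0532,1.1026)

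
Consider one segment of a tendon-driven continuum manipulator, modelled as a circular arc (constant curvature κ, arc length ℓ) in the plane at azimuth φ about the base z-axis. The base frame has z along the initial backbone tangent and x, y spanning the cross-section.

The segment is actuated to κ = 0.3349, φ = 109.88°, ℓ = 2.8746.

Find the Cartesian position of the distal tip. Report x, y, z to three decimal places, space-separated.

-0.435 1.204 2.451

θ = κ·ℓ = 0.3349 × 2.8746 = 0.96270 rad
ρ = (1 − cos θ)/κ = (1 − 0.57130)/0.3349 = 1.28007
z = sin θ / κ = 0.82074/0.3349 = 2.45070
x = ρ cos φ = 1.28007 × cos(109.88°) = -0.43529
y = ρ sin φ = 1.28007 × sin(109.88°) = 1.20379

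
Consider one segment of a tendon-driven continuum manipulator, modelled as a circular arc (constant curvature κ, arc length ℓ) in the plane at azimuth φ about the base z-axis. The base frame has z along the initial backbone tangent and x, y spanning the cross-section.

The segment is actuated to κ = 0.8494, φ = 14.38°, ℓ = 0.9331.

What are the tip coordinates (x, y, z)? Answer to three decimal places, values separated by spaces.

0.340 0.087 0.838

θ = κ·ℓ = 0.8494 × 0.9331 = 0.79258 rad
ρ = (1 − cos θ)/κ = (1 − 0.70201)/0.8494 = 0.35082
z = sin θ / κ = 0.71216/0.8494 = 0.83843
x = ρ cos φ = 0.35082 × cos(14.38°) = 0.33983
y = ρ sin φ = 0.35082 × sin(14.38°) = 0.08713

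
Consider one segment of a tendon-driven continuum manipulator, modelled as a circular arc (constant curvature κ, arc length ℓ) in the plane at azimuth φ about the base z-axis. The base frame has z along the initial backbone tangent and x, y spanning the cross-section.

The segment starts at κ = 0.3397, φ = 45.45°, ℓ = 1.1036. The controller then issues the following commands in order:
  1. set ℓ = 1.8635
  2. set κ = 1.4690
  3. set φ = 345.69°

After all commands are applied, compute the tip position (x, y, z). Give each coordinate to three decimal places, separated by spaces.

1.266 -0.323 0.268

initial: κ=0.3397, φ=45.45°, ℓ=1.1036
cmd 1: set ℓ=1.8635 → (κ,φ,ℓ)=(0.3397,45.45°,1.8635) → tip=(0.4001,0.4065,1.7415)
cmd 2: set κ=1.4690 → (κ,φ,ℓ)=(1.4690,45.45°,1.8635) → tip=(0.9166,0.9312,0.2677)
cmd 3: set φ=345.69° → (κ,φ,ℓ)=(1.4690,345.69°,1.8635) → tip=(1.2661,-0.3230,0.2677)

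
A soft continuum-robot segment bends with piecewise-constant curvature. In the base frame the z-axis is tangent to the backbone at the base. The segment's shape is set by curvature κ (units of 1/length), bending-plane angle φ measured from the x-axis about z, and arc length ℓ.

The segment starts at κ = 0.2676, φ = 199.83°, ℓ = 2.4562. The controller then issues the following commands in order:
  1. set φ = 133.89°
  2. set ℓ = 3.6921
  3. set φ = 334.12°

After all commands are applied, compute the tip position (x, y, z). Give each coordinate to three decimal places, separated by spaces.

1.512 -0.733 3.120

initial: κ=0.2676, φ=199.83°, ℓ=2.4562
cmd 1: set φ=133.89° → (κ,φ,ℓ)=(0.2676,133.89°,2.4562) → tip=(-0.5398,0.5611,2.2831)
cmd 2: set ℓ=3.6921 → (κ,φ,ℓ)=(0.2676,133.89°,3.6921) → tip=(-1.1649,1.2109,3.1201)
cmd 3: set φ=334.12° → (κ,φ,ℓ)=(0.2676,334.12°,3.6921) → tip=(1.5118,-0.7334,3.1201)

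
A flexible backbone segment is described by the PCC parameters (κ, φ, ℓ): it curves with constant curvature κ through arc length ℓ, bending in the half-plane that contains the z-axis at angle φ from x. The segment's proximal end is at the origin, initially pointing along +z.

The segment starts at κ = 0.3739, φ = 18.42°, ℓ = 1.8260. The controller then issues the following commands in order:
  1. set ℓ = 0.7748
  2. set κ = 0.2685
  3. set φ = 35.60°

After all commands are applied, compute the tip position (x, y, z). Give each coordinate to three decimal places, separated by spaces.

initial: κ=0.3739, φ=18.42°, ℓ=1.8260
cmd 1: set ℓ=0.7748 → (κ,φ,ℓ)=(0.3739,18.42°,0.7748) → tip=(0.1057,0.0352,0.7640)
cmd 2: set κ=0.2685 → (κ,φ,ℓ)=(0.2685,18.42°,0.7748) → tip=(0.0762,0.0254,0.7692)
cmd 3: set φ=35.60° → (κ,φ,ℓ)=(0.2685,35.60°,0.7748) → tip=(0.0653,0.0467,0.7692)

0.065 0.047 0.769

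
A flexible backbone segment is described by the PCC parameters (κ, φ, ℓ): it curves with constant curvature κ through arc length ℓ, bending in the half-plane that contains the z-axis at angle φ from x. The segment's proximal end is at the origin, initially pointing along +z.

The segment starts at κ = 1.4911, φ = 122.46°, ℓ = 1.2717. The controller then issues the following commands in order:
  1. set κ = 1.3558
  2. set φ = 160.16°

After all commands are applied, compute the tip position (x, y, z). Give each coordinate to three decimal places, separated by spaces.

initial: κ=1.4911, φ=122.46°, ℓ=1.2717
cmd 1: set κ=1.3558 → (κ,φ,ℓ)=(1.3558,122.46°,1.2717) → tip=(-0.4563,0.7174,0.7289)
cmd 2: set φ=160.16° → (κ,φ,ℓ)=(1.3558,160.16°,1.2717) → tip=(-0.7998,0.2886,0.7289)

-0.800 0.289 0.729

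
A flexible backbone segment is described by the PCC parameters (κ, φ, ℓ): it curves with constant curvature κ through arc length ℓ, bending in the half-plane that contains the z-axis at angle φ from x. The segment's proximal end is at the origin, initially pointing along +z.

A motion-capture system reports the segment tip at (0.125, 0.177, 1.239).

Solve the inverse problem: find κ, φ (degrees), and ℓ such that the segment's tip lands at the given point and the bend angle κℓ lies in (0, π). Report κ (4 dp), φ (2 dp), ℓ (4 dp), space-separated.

0.2739 54.77 1.2641

ρ = √(x²+y²) = √(0.125² + 0.177²) = 0.21669
φ = atan2(y, x) mod 360° = atan2(0.177, 0.125) = 54.7697°
|p|² = ρ² + z² = 0.21669² + 1.239² = 1.58208
κ = 2ρ / |p|² = 2×0.21669 / 1.58208 = 0.27393
θ = 2·atan2(ρ, z) = 2·atan2(0.21669, 1.239) = 0.34628 rad
ℓ = θ/κ = 0.34628/0.27393 = 1.26411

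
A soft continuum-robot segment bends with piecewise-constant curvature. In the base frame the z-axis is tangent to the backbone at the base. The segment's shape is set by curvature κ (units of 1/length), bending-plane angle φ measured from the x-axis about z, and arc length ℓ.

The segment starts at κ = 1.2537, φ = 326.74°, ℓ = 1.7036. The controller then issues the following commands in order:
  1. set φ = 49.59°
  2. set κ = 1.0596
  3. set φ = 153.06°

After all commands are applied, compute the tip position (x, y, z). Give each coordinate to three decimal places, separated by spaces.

initial: κ=1.2537, φ=326.74°, ℓ=1.7036
cmd 1: set φ=49.59° → (κ,φ,ℓ)=(1.2537,49.59°,1.7036) → tip=(0.7939,0.9325,0.6737)
cmd 2: set κ=1.0596 → (κ,φ,ℓ)=(1.0596,49.59°,1.7036) → tip=(0.7538,0.8855,0.9180)
cmd 3: set φ=153.06° → (κ,φ,ℓ)=(1.0596,153.06°,1.7036) → tip=(-1.0367,0.5269,0.9180)

-1.037 0.527 0.918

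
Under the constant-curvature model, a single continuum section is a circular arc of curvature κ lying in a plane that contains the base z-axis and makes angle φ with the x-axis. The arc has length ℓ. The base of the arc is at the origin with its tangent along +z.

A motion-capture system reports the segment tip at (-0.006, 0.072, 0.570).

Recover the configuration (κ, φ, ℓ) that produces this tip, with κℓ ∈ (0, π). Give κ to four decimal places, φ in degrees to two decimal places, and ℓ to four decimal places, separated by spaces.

ρ = √(x²+y²) = √(-0.006² + 0.072²) = 0.07225
φ = atan2(y, x) mod 360° = atan2(0.072, -0.006) = 94.7636°
|p|² = ρ² + z² = 0.07225² + 0.570² = 0.33012
κ = 2ρ / |p|² = 2×0.07225 / 0.33012 = 0.43772
θ = 2·atan2(ρ, z) = 2·atan2(0.07225, 0.570) = 0.25216 rad
ℓ = θ/κ = 0.25216/0.43772 = 0.57609

0.4377 94.76 0.5761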